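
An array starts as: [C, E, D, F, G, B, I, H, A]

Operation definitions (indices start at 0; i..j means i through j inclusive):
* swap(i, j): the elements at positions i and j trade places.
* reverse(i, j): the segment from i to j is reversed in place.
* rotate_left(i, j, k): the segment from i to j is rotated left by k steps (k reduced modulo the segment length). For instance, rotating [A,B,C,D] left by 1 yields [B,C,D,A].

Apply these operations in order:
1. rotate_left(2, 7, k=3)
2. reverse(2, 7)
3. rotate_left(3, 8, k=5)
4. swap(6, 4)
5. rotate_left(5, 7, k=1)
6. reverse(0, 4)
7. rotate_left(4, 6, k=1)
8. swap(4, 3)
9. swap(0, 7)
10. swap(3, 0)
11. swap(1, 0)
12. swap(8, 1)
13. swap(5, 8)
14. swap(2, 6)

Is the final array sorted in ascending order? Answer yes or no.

After 1 (rotate_left(2, 7, k=3)): [C, E, B, I, H, D, F, G, A]
After 2 (reverse(2, 7)): [C, E, G, F, D, H, I, B, A]
After 3 (rotate_left(3, 8, k=5)): [C, E, G, A, F, D, H, I, B]
After 4 (swap(6, 4)): [C, E, G, A, H, D, F, I, B]
After 5 (rotate_left(5, 7, k=1)): [C, E, G, A, H, F, I, D, B]
After 6 (reverse(0, 4)): [H, A, G, E, C, F, I, D, B]
After 7 (rotate_left(4, 6, k=1)): [H, A, G, E, F, I, C, D, B]
After 8 (swap(4, 3)): [H, A, G, F, E, I, C, D, B]
After 9 (swap(0, 7)): [D, A, G, F, E, I, C, H, B]
After 10 (swap(3, 0)): [F, A, G, D, E, I, C, H, B]
After 11 (swap(1, 0)): [A, F, G, D, E, I, C, H, B]
After 12 (swap(8, 1)): [A, B, G, D, E, I, C, H, F]
After 13 (swap(5, 8)): [A, B, G, D, E, F, C, H, I]
After 14 (swap(2, 6)): [A, B, C, D, E, F, G, H, I]

Answer: yes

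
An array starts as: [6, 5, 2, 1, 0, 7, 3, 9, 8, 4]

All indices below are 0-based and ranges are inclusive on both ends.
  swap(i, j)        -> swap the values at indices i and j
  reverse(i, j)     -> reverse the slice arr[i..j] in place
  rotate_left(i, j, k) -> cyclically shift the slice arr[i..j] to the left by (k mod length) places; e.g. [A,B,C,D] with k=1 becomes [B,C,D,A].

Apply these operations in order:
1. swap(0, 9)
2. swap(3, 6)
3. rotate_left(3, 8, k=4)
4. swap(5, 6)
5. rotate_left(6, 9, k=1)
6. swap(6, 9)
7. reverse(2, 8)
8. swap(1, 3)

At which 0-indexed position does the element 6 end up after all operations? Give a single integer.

Answer: 2

Derivation:
After 1 (swap(0, 9)): [4, 5, 2, 1, 0, 7, 3, 9, 8, 6]
After 2 (swap(3, 6)): [4, 5, 2, 3, 0, 7, 1, 9, 8, 6]
After 3 (rotate_left(3, 8, k=4)): [4, 5, 2, 9, 8, 3, 0, 7, 1, 6]
After 4 (swap(5, 6)): [4, 5, 2, 9, 8, 0, 3, 7, 1, 6]
After 5 (rotate_left(6, 9, k=1)): [4, 5, 2, 9, 8, 0, 7, 1, 6, 3]
After 6 (swap(6, 9)): [4, 5, 2, 9, 8, 0, 3, 1, 6, 7]
After 7 (reverse(2, 8)): [4, 5, 6, 1, 3, 0, 8, 9, 2, 7]
After 8 (swap(1, 3)): [4, 1, 6, 5, 3, 0, 8, 9, 2, 7]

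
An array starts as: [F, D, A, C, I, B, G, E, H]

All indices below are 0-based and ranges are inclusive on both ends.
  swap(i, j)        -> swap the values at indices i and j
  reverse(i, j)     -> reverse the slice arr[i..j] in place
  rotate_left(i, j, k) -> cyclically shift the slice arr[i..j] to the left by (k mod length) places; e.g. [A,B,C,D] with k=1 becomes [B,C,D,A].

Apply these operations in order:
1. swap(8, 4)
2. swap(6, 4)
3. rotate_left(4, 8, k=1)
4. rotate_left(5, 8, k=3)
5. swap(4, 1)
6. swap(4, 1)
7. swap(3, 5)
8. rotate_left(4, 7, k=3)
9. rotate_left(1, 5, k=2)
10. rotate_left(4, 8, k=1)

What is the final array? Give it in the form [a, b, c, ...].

Answer: [F, G, E, B, A, C, H, I, D]

Derivation:
After 1 (swap(8, 4)): [F, D, A, C, H, B, G, E, I]
After 2 (swap(6, 4)): [F, D, A, C, G, B, H, E, I]
After 3 (rotate_left(4, 8, k=1)): [F, D, A, C, B, H, E, I, G]
After 4 (rotate_left(5, 8, k=3)): [F, D, A, C, B, G, H, E, I]
After 5 (swap(4, 1)): [F, B, A, C, D, G, H, E, I]
After 6 (swap(4, 1)): [F, D, A, C, B, G, H, E, I]
After 7 (swap(3, 5)): [F, D, A, G, B, C, H, E, I]
After 8 (rotate_left(4, 7, k=3)): [F, D, A, G, E, B, C, H, I]
After 9 (rotate_left(1, 5, k=2)): [F, G, E, B, D, A, C, H, I]
After 10 (rotate_left(4, 8, k=1)): [F, G, E, B, A, C, H, I, D]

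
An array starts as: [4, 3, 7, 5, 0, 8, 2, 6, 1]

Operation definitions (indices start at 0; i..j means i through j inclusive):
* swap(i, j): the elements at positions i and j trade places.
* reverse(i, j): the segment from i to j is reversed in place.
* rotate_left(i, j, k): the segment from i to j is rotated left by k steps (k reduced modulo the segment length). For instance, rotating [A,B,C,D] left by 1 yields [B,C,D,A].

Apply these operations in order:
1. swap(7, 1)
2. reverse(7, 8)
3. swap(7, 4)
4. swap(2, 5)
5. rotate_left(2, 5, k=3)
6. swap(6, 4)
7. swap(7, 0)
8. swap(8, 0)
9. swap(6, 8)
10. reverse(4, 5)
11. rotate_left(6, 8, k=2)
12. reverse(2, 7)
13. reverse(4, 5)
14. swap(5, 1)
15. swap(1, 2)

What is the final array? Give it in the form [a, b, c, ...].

After 1 (swap(7, 1)): [4, 6, 7, 5, 0, 8, 2, 3, 1]
After 2 (reverse(7, 8)): [4, 6, 7, 5, 0, 8, 2, 1, 3]
After 3 (swap(7, 4)): [4, 6, 7, 5, 1, 8, 2, 0, 3]
After 4 (swap(2, 5)): [4, 6, 8, 5, 1, 7, 2, 0, 3]
After 5 (rotate_left(2, 5, k=3)): [4, 6, 7, 8, 5, 1, 2, 0, 3]
After 6 (swap(6, 4)): [4, 6, 7, 8, 2, 1, 5, 0, 3]
After 7 (swap(7, 0)): [0, 6, 7, 8, 2, 1, 5, 4, 3]
After 8 (swap(8, 0)): [3, 6, 7, 8, 2, 1, 5, 4, 0]
After 9 (swap(6, 8)): [3, 6, 7, 8, 2, 1, 0, 4, 5]
After 10 (reverse(4, 5)): [3, 6, 7, 8, 1, 2, 0, 4, 5]
After 11 (rotate_left(6, 8, k=2)): [3, 6, 7, 8, 1, 2, 5, 0, 4]
After 12 (reverse(2, 7)): [3, 6, 0, 5, 2, 1, 8, 7, 4]
After 13 (reverse(4, 5)): [3, 6, 0, 5, 1, 2, 8, 7, 4]
After 14 (swap(5, 1)): [3, 2, 0, 5, 1, 6, 8, 7, 4]
After 15 (swap(1, 2)): [3, 0, 2, 5, 1, 6, 8, 7, 4]

Answer: [3, 0, 2, 5, 1, 6, 8, 7, 4]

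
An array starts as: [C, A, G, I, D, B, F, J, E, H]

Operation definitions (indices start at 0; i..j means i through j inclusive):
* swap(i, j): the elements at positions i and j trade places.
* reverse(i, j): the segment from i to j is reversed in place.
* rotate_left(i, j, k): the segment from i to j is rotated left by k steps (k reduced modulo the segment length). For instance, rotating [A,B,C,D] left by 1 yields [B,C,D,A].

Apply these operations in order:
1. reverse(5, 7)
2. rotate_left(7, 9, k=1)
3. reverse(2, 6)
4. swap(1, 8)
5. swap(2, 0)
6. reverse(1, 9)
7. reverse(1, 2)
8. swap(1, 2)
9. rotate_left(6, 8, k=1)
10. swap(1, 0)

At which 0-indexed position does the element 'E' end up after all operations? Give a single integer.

Answer: 3

Derivation:
After 1 (reverse(5, 7)): [C, A, G, I, D, J, F, B, E, H]
After 2 (rotate_left(7, 9, k=1)): [C, A, G, I, D, J, F, E, H, B]
After 3 (reverse(2, 6)): [C, A, F, J, D, I, G, E, H, B]
After 4 (swap(1, 8)): [C, H, F, J, D, I, G, E, A, B]
After 5 (swap(2, 0)): [F, H, C, J, D, I, G, E, A, B]
After 6 (reverse(1, 9)): [F, B, A, E, G, I, D, J, C, H]
After 7 (reverse(1, 2)): [F, A, B, E, G, I, D, J, C, H]
After 8 (swap(1, 2)): [F, B, A, E, G, I, D, J, C, H]
After 9 (rotate_left(6, 8, k=1)): [F, B, A, E, G, I, J, C, D, H]
After 10 (swap(1, 0)): [B, F, A, E, G, I, J, C, D, H]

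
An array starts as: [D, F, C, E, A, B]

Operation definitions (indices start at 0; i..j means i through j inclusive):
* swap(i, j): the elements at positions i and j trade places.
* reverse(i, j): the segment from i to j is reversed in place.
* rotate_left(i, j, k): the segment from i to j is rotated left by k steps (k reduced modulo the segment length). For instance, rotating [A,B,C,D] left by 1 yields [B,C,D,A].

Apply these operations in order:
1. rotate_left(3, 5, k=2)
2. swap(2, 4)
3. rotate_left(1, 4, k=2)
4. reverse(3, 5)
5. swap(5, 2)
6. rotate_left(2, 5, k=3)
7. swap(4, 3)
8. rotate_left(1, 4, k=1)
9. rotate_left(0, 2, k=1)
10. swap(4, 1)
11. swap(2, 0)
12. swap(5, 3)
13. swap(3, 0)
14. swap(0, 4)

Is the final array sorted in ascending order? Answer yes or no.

After 1 (rotate_left(3, 5, k=2)): [D, F, C, B, E, A]
After 2 (swap(2, 4)): [D, F, E, B, C, A]
After 3 (rotate_left(1, 4, k=2)): [D, B, C, F, E, A]
After 4 (reverse(3, 5)): [D, B, C, A, E, F]
After 5 (swap(5, 2)): [D, B, F, A, E, C]
After 6 (rotate_left(2, 5, k=3)): [D, B, C, F, A, E]
After 7 (swap(4, 3)): [D, B, C, A, F, E]
After 8 (rotate_left(1, 4, k=1)): [D, C, A, F, B, E]
After 9 (rotate_left(0, 2, k=1)): [C, A, D, F, B, E]
After 10 (swap(4, 1)): [C, B, D, F, A, E]
After 11 (swap(2, 0)): [D, B, C, F, A, E]
After 12 (swap(5, 3)): [D, B, C, E, A, F]
After 13 (swap(3, 0)): [E, B, C, D, A, F]
After 14 (swap(0, 4)): [A, B, C, D, E, F]

Answer: yes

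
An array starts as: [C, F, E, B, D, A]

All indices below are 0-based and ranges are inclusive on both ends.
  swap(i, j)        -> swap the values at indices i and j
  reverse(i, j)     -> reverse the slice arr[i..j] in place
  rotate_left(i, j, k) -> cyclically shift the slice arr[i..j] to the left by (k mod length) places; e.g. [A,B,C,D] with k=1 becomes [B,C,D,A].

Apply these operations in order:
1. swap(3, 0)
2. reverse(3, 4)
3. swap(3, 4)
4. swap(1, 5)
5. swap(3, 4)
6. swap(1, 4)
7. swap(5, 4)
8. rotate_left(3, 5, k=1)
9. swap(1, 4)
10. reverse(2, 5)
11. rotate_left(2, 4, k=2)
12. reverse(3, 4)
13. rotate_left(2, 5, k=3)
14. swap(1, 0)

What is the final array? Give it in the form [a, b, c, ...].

After 1 (swap(3, 0)): [B, F, E, C, D, A]
After 2 (reverse(3, 4)): [B, F, E, D, C, A]
After 3 (swap(3, 4)): [B, F, E, C, D, A]
After 4 (swap(1, 5)): [B, A, E, C, D, F]
After 5 (swap(3, 4)): [B, A, E, D, C, F]
After 6 (swap(1, 4)): [B, C, E, D, A, F]
After 7 (swap(5, 4)): [B, C, E, D, F, A]
After 8 (rotate_left(3, 5, k=1)): [B, C, E, F, A, D]
After 9 (swap(1, 4)): [B, A, E, F, C, D]
After 10 (reverse(2, 5)): [B, A, D, C, F, E]
After 11 (rotate_left(2, 4, k=2)): [B, A, F, D, C, E]
After 12 (reverse(3, 4)): [B, A, F, C, D, E]
After 13 (rotate_left(2, 5, k=3)): [B, A, E, F, C, D]
After 14 (swap(1, 0)): [A, B, E, F, C, D]

Answer: [A, B, E, F, C, D]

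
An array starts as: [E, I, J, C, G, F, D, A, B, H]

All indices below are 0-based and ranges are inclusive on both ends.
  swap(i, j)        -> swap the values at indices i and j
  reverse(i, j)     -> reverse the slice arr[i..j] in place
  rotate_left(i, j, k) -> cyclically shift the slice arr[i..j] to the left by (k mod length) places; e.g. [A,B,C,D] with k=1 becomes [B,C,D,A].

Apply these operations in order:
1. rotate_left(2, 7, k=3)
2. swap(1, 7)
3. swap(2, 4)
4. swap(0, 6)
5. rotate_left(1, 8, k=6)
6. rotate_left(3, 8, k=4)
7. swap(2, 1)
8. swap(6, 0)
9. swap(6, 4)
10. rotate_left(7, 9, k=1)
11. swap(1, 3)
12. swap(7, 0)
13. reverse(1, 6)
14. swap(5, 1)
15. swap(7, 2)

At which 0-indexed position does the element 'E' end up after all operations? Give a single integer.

After 1 (rotate_left(2, 7, k=3)): [E, I, F, D, A, J, C, G, B, H]
After 2 (swap(1, 7)): [E, G, F, D, A, J, C, I, B, H]
After 3 (swap(2, 4)): [E, G, A, D, F, J, C, I, B, H]
After 4 (swap(0, 6)): [C, G, A, D, F, J, E, I, B, H]
After 5 (rotate_left(1, 8, k=6)): [C, I, B, G, A, D, F, J, E, H]
After 6 (rotate_left(3, 8, k=4)): [C, I, B, J, E, G, A, D, F, H]
After 7 (swap(2, 1)): [C, B, I, J, E, G, A, D, F, H]
After 8 (swap(6, 0)): [A, B, I, J, E, G, C, D, F, H]
After 9 (swap(6, 4)): [A, B, I, J, C, G, E, D, F, H]
After 10 (rotate_left(7, 9, k=1)): [A, B, I, J, C, G, E, F, H, D]
After 11 (swap(1, 3)): [A, J, I, B, C, G, E, F, H, D]
After 12 (swap(7, 0)): [F, J, I, B, C, G, E, A, H, D]
After 13 (reverse(1, 6)): [F, E, G, C, B, I, J, A, H, D]
After 14 (swap(5, 1)): [F, I, G, C, B, E, J, A, H, D]
After 15 (swap(7, 2)): [F, I, A, C, B, E, J, G, H, D]

Answer: 5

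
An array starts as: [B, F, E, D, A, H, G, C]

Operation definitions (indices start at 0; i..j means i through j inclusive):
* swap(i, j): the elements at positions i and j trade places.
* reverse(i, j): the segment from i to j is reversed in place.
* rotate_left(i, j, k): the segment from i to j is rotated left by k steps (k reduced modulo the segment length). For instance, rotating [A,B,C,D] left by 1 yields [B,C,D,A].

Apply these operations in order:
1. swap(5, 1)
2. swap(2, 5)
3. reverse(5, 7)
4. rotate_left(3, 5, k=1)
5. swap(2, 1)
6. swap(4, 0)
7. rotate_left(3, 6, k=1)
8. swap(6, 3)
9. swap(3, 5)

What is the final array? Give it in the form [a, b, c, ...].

After 1 (swap(5, 1)): [B, H, E, D, A, F, G, C]
After 2 (swap(2, 5)): [B, H, F, D, A, E, G, C]
After 3 (reverse(5, 7)): [B, H, F, D, A, C, G, E]
After 4 (rotate_left(3, 5, k=1)): [B, H, F, A, C, D, G, E]
After 5 (swap(2, 1)): [B, F, H, A, C, D, G, E]
After 6 (swap(4, 0)): [C, F, H, A, B, D, G, E]
After 7 (rotate_left(3, 6, k=1)): [C, F, H, B, D, G, A, E]
After 8 (swap(6, 3)): [C, F, H, A, D, G, B, E]
After 9 (swap(3, 5)): [C, F, H, G, D, A, B, E]

Answer: [C, F, H, G, D, A, B, E]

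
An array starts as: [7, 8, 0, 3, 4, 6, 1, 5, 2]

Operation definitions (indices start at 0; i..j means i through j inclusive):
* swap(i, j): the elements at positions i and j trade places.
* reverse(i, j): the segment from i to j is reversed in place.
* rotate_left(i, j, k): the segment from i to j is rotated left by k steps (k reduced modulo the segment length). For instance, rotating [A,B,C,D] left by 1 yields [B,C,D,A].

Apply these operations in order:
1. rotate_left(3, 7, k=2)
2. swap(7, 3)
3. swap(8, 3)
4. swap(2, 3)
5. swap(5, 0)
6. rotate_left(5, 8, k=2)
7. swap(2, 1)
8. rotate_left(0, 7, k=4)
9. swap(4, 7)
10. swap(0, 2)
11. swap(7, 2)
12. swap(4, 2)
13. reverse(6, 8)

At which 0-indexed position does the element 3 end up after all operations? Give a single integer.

After 1 (rotate_left(3, 7, k=2)): [7, 8, 0, 6, 1, 5, 3, 4, 2]
After 2 (swap(7, 3)): [7, 8, 0, 4, 1, 5, 3, 6, 2]
After 3 (swap(8, 3)): [7, 8, 0, 2, 1, 5, 3, 6, 4]
After 4 (swap(2, 3)): [7, 8, 2, 0, 1, 5, 3, 6, 4]
After 5 (swap(5, 0)): [5, 8, 2, 0, 1, 7, 3, 6, 4]
After 6 (rotate_left(5, 8, k=2)): [5, 8, 2, 0, 1, 6, 4, 7, 3]
After 7 (swap(2, 1)): [5, 2, 8, 0, 1, 6, 4, 7, 3]
After 8 (rotate_left(0, 7, k=4)): [1, 6, 4, 7, 5, 2, 8, 0, 3]
After 9 (swap(4, 7)): [1, 6, 4, 7, 0, 2, 8, 5, 3]
After 10 (swap(0, 2)): [4, 6, 1, 7, 0, 2, 8, 5, 3]
After 11 (swap(7, 2)): [4, 6, 5, 7, 0, 2, 8, 1, 3]
After 12 (swap(4, 2)): [4, 6, 0, 7, 5, 2, 8, 1, 3]
After 13 (reverse(6, 8)): [4, 6, 0, 7, 5, 2, 3, 1, 8]

Answer: 6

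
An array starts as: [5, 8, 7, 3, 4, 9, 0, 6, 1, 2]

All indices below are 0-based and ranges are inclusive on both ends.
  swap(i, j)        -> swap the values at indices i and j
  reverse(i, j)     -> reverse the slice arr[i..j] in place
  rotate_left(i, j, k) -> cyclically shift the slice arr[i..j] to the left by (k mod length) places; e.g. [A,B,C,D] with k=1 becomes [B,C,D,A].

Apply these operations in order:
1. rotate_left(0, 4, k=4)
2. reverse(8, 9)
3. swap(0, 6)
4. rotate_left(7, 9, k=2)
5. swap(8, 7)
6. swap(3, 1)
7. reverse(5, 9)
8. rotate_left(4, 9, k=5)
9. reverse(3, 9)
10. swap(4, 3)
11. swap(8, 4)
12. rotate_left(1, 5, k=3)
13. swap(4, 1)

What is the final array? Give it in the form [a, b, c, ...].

Answer: [0, 8, 1, 7, 9, 6, 2, 3, 4, 5]

Derivation:
After 1 (rotate_left(0, 4, k=4)): [4, 5, 8, 7, 3, 9, 0, 6, 1, 2]
After 2 (reverse(8, 9)): [4, 5, 8, 7, 3, 9, 0, 6, 2, 1]
After 3 (swap(0, 6)): [0, 5, 8, 7, 3, 9, 4, 6, 2, 1]
After 4 (rotate_left(7, 9, k=2)): [0, 5, 8, 7, 3, 9, 4, 1, 6, 2]
After 5 (swap(8, 7)): [0, 5, 8, 7, 3, 9, 4, 6, 1, 2]
After 6 (swap(3, 1)): [0, 7, 8, 5, 3, 9, 4, 6, 1, 2]
After 7 (reverse(5, 9)): [0, 7, 8, 5, 3, 2, 1, 6, 4, 9]
After 8 (rotate_left(4, 9, k=5)): [0, 7, 8, 5, 9, 3, 2, 1, 6, 4]
After 9 (reverse(3, 9)): [0, 7, 8, 4, 6, 1, 2, 3, 9, 5]
After 10 (swap(4, 3)): [0, 7, 8, 6, 4, 1, 2, 3, 9, 5]
After 11 (swap(8, 4)): [0, 7, 8, 6, 9, 1, 2, 3, 4, 5]
After 12 (rotate_left(1, 5, k=3)): [0, 9, 1, 7, 8, 6, 2, 3, 4, 5]
After 13 (swap(4, 1)): [0, 8, 1, 7, 9, 6, 2, 3, 4, 5]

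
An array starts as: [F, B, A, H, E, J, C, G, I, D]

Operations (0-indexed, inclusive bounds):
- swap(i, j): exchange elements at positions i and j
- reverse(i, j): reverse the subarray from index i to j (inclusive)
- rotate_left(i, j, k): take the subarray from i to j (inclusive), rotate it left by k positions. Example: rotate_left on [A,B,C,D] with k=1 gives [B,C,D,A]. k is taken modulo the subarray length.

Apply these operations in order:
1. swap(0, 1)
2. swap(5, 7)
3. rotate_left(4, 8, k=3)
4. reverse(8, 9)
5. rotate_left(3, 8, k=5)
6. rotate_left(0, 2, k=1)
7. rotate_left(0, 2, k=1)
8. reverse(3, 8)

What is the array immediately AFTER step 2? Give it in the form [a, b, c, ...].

After 1 (swap(0, 1)): [B, F, A, H, E, J, C, G, I, D]
After 2 (swap(5, 7)): [B, F, A, H, E, G, C, J, I, D]

Answer: [B, F, A, H, E, G, C, J, I, D]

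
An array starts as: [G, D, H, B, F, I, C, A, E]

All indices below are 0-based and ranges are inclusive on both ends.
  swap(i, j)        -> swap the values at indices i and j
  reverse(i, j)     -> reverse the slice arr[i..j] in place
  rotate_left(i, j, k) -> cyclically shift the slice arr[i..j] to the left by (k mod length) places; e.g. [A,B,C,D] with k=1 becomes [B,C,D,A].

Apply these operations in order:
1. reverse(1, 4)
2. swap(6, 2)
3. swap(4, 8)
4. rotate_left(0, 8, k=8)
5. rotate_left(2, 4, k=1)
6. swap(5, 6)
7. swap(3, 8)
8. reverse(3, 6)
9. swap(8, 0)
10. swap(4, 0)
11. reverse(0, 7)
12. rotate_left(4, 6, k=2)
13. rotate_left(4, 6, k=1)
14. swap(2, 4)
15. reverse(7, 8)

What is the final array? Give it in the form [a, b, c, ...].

Answer: [B, A, E, H, F, C, G, D, I]

Derivation:
After 1 (reverse(1, 4)): [G, F, B, H, D, I, C, A, E]
After 2 (swap(6, 2)): [G, F, C, H, D, I, B, A, E]
After 3 (swap(4, 8)): [G, F, C, H, E, I, B, A, D]
After 4 (rotate_left(0, 8, k=8)): [D, G, F, C, H, E, I, B, A]
After 5 (rotate_left(2, 4, k=1)): [D, G, C, H, F, E, I, B, A]
After 6 (swap(5, 6)): [D, G, C, H, F, I, E, B, A]
After 7 (swap(3, 8)): [D, G, C, A, F, I, E, B, H]
After 8 (reverse(3, 6)): [D, G, C, E, I, F, A, B, H]
After 9 (swap(8, 0)): [H, G, C, E, I, F, A, B, D]
After 10 (swap(4, 0)): [I, G, C, E, H, F, A, B, D]
After 11 (reverse(0, 7)): [B, A, F, H, E, C, G, I, D]
After 12 (rotate_left(4, 6, k=2)): [B, A, F, H, G, E, C, I, D]
After 13 (rotate_left(4, 6, k=1)): [B, A, F, H, E, C, G, I, D]
After 14 (swap(2, 4)): [B, A, E, H, F, C, G, I, D]
After 15 (reverse(7, 8)): [B, A, E, H, F, C, G, D, I]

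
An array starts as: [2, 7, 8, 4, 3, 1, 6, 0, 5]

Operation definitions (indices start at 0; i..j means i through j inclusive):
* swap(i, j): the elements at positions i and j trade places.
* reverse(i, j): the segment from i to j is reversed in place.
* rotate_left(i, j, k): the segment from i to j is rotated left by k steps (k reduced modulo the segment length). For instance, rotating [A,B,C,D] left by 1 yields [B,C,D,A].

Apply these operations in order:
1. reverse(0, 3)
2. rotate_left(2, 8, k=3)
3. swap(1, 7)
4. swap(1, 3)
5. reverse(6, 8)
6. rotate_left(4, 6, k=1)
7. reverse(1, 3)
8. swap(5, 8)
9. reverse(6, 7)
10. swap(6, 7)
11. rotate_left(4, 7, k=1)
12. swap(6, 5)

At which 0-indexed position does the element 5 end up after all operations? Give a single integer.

Answer: 7

Derivation:
After 1 (reverse(0, 3)): [4, 8, 7, 2, 3, 1, 6, 0, 5]
After 2 (rotate_left(2, 8, k=3)): [4, 8, 1, 6, 0, 5, 7, 2, 3]
After 3 (swap(1, 7)): [4, 2, 1, 6, 0, 5, 7, 8, 3]
After 4 (swap(1, 3)): [4, 6, 1, 2, 0, 5, 7, 8, 3]
After 5 (reverse(6, 8)): [4, 6, 1, 2, 0, 5, 3, 8, 7]
After 6 (rotate_left(4, 6, k=1)): [4, 6, 1, 2, 5, 3, 0, 8, 7]
After 7 (reverse(1, 3)): [4, 2, 1, 6, 5, 3, 0, 8, 7]
After 8 (swap(5, 8)): [4, 2, 1, 6, 5, 7, 0, 8, 3]
After 9 (reverse(6, 7)): [4, 2, 1, 6, 5, 7, 8, 0, 3]
After 10 (swap(6, 7)): [4, 2, 1, 6, 5, 7, 0, 8, 3]
After 11 (rotate_left(4, 7, k=1)): [4, 2, 1, 6, 7, 0, 8, 5, 3]
After 12 (swap(6, 5)): [4, 2, 1, 6, 7, 8, 0, 5, 3]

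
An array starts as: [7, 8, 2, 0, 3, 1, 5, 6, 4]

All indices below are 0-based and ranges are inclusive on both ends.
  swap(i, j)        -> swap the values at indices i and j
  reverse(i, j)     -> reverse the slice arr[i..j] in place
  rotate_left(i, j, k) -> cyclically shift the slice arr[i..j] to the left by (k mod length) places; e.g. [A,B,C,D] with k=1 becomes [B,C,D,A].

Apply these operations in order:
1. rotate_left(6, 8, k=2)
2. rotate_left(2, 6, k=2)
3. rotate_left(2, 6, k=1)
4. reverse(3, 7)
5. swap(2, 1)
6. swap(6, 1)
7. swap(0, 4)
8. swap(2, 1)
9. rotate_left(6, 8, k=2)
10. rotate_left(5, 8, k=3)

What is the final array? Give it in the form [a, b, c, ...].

After 1 (rotate_left(6, 8, k=2)): [7, 8, 2, 0, 3, 1, 4, 5, 6]
After 2 (rotate_left(2, 6, k=2)): [7, 8, 3, 1, 4, 2, 0, 5, 6]
After 3 (rotate_left(2, 6, k=1)): [7, 8, 1, 4, 2, 0, 3, 5, 6]
After 4 (reverse(3, 7)): [7, 8, 1, 5, 3, 0, 2, 4, 6]
After 5 (swap(2, 1)): [7, 1, 8, 5, 3, 0, 2, 4, 6]
After 6 (swap(6, 1)): [7, 2, 8, 5, 3, 0, 1, 4, 6]
After 7 (swap(0, 4)): [3, 2, 8, 5, 7, 0, 1, 4, 6]
After 8 (swap(2, 1)): [3, 8, 2, 5, 7, 0, 1, 4, 6]
After 9 (rotate_left(6, 8, k=2)): [3, 8, 2, 5, 7, 0, 6, 1, 4]
After 10 (rotate_left(5, 8, k=3)): [3, 8, 2, 5, 7, 4, 0, 6, 1]

Answer: [3, 8, 2, 5, 7, 4, 0, 6, 1]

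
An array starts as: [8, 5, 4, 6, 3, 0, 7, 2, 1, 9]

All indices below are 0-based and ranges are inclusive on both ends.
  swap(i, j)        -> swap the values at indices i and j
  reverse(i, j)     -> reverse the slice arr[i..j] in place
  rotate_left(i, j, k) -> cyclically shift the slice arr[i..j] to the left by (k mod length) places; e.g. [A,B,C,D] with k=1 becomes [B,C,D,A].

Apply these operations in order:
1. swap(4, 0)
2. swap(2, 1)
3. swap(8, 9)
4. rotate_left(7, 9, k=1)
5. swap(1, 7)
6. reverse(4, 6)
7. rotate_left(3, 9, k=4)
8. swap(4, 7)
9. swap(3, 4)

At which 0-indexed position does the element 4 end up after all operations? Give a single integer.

Answer: 4

Derivation:
After 1 (swap(4, 0)): [3, 5, 4, 6, 8, 0, 7, 2, 1, 9]
After 2 (swap(2, 1)): [3, 4, 5, 6, 8, 0, 7, 2, 1, 9]
After 3 (swap(8, 9)): [3, 4, 5, 6, 8, 0, 7, 2, 9, 1]
After 4 (rotate_left(7, 9, k=1)): [3, 4, 5, 6, 8, 0, 7, 9, 1, 2]
After 5 (swap(1, 7)): [3, 9, 5, 6, 8, 0, 7, 4, 1, 2]
After 6 (reverse(4, 6)): [3, 9, 5, 6, 7, 0, 8, 4, 1, 2]
After 7 (rotate_left(3, 9, k=4)): [3, 9, 5, 4, 1, 2, 6, 7, 0, 8]
After 8 (swap(4, 7)): [3, 9, 5, 4, 7, 2, 6, 1, 0, 8]
After 9 (swap(3, 4)): [3, 9, 5, 7, 4, 2, 6, 1, 0, 8]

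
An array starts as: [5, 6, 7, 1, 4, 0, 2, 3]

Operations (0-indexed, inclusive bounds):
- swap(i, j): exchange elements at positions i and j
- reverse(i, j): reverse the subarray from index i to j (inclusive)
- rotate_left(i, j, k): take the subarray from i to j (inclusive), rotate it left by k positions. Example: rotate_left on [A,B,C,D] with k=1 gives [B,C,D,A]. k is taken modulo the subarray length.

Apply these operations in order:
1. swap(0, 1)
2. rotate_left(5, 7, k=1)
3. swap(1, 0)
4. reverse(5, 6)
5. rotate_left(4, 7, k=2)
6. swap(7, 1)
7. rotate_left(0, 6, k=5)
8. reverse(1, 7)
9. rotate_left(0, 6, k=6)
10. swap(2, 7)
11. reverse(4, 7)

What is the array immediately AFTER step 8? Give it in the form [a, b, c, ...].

Answer: [0, 6, 2, 1, 7, 3, 5, 4]

Derivation:
After 1 (swap(0, 1)): [6, 5, 7, 1, 4, 0, 2, 3]
After 2 (rotate_left(5, 7, k=1)): [6, 5, 7, 1, 4, 2, 3, 0]
After 3 (swap(1, 0)): [5, 6, 7, 1, 4, 2, 3, 0]
After 4 (reverse(5, 6)): [5, 6, 7, 1, 4, 3, 2, 0]
After 5 (rotate_left(4, 7, k=2)): [5, 6, 7, 1, 2, 0, 4, 3]
After 6 (swap(7, 1)): [5, 3, 7, 1, 2, 0, 4, 6]
After 7 (rotate_left(0, 6, k=5)): [0, 4, 5, 3, 7, 1, 2, 6]
After 8 (reverse(1, 7)): [0, 6, 2, 1, 7, 3, 5, 4]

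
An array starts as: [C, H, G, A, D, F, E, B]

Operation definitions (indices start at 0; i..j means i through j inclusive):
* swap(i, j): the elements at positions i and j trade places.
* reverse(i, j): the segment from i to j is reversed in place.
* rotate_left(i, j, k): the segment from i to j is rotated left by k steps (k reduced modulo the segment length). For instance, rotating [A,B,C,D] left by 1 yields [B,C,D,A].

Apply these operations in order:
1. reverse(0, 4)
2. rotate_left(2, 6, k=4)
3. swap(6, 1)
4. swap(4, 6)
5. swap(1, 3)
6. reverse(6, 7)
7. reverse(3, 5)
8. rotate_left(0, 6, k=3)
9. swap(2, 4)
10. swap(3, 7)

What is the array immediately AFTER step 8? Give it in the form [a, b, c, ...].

After 1 (reverse(0, 4)): [D, A, G, H, C, F, E, B]
After 2 (rotate_left(2, 6, k=4)): [D, A, E, G, H, C, F, B]
After 3 (swap(6, 1)): [D, F, E, G, H, C, A, B]
After 4 (swap(4, 6)): [D, F, E, G, A, C, H, B]
After 5 (swap(1, 3)): [D, G, E, F, A, C, H, B]
After 6 (reverse(6, 7)): [D, G, E, F, A, C, B, H]
After 7 (reverse(3, 5)): [D, G, E, C, A, F, B, H]
After 8 (rotate_left(0, 6, k=3)): [C, A, F, B, D, G, E, H]

Answer: [C, A, F, B, D, G, E, H]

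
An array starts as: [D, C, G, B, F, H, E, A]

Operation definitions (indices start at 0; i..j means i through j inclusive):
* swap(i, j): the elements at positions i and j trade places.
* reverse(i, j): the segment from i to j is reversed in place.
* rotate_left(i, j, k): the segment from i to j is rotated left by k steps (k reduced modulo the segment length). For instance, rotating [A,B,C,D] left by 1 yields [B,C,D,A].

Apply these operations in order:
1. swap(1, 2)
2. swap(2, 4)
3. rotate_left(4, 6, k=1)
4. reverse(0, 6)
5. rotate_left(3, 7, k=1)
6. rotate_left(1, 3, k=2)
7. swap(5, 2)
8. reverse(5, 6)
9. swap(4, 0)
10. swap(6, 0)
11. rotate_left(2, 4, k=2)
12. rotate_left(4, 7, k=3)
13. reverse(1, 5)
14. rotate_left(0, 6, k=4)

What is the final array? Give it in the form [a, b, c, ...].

After 1 (swap(1, 2)): [D, G, C, B, F, H, E, A]
After 2 (swap(2, 4)): [D, G, F, B, C, H, E, A]
After 3 (rotate_left(4, 6, k=1)): [D, G, F, B, H, E, C, A]
After 4 (reverse(0, 6)): [C, E, H, B, F, G, D, A]
After 5 (rotate_left(3, 7, k=1)): [C, E, H, F, G, D, A, B]
After 6 (rotate_left(1, 3, k=2)): [C, F, E, H, G, D, A, B]
After 7 (swap(5, 2)): [C, F, D, H, G, E, A, B]
After 8 (reverse(5, 6)): [C, F, D, H, G, A, E, B]
After 9 (swap(4, 0)): [G, F, D, H, C, A, E, B]
After 10 (swap(6, 0)): [E, F, D, H, C, A, G, B]
After 11 (rotate_left(2, 4, k=2)): [E, F, C, D, H, A, G, B]
After 12 (rotate_left(4, 7, k=3)): [E, F, C, D, B, H, A, G]
After 13 (reverse(1, 5)): [E, H, B, D, C, F, A, G]
After 14 (rotate_left(0, 6, k=4)): [C, F, A, E, H, B, D, G]

Answer: [C, F, A, E, H, B, D, G]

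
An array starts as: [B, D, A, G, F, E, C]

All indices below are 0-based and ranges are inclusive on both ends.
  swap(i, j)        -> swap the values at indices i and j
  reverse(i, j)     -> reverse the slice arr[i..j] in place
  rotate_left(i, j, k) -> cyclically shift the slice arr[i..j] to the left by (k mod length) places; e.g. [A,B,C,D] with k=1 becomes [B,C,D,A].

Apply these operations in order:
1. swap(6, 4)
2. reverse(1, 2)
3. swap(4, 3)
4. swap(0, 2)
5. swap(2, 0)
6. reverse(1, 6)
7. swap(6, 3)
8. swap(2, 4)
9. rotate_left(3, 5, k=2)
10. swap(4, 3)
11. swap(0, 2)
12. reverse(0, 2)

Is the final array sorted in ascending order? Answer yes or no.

Answer: no

Derivation:
After 1 (swap(6, 4)): [B, D, A, G, C, E, F]
After 2 (reverse(1, 2)): [B, A, D, G, C, E, F]
After 3 (swap(4, 3)): [B, A, D, C, G, E, F]
After 4 (swap(0, 2)): [D, A, B, C, G, E, F]
After 5 (swap(2, 0)): [B, A, D, C, G, E, F]
After 6 (reverse(1, 6)): [B, F, E, G, C, D, A]
After 7 (swap(6, 3)): [B, F, E, A, C, D, G]
After 8 (swap(2, 4)): [B, F, C, A, E, D, G]
After 9 (rotate_left(3, 5, k=2)): [B, F, C, D, A, E, G]
After 10 (swap(4, 3)): [B, F, C, A, D, E, G]
After 11 (swap(0, 2)): [C, F, B, A, D, E, G]
After 12 (reverse(0, 2)): [B, F, C, A, D, E, G]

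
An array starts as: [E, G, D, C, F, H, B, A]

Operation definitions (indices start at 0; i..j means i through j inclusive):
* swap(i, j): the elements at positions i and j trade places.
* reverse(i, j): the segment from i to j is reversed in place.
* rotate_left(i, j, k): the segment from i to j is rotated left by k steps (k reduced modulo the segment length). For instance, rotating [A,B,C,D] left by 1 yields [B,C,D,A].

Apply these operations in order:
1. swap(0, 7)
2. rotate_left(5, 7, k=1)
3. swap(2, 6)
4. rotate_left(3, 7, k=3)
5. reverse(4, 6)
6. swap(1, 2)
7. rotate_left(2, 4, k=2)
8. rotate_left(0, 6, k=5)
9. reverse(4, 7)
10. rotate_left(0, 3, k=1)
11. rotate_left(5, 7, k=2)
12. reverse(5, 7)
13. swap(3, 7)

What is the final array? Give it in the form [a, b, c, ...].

After 1 (swap(0, 7)): [A, G, D, C, F, H, B, E]
After 2 (rotate_left(5, 7, k=1)): [A, G, D, C, F, B, E, H]
After 3 (swap(2, 6)): [A, G, E, C, F, B, D, H]
After 4 (rotate_left(3, 7, k=3)): [A, G, E, D, H, C, F, B]
After 5 (reverse(4, 6)): [A, G, E, D, F, C, H, B]
After 6 (swap(1, 2)): [A, E, G, D, F, C, H, B]
After 7 (rotate_left(2, 4, k=2)): [A, E, F, G, D, C, H, B]
After 8 (rotate_left(0, 6, k=5)): [C, H, A, E, F, G, D, B]
After 9 (reverse(4, 7)): [C, H, A, E, B, D, G, F]
After 10 (rotate_left(0, 3, k=1)): [H, A, E, C, B, D, G, F]
After 11 (rotate_left(5, 7, k=2)): [H, A, E, C, B, F, D, G]
After 12 (reverse(5, 7)): [H, A, E, C, B, G, D, F]
After 13 (swap(3, 7)): [H, A, E, F, B, G, D, C]

Answer: [H, A, E, F, B, G, D, C]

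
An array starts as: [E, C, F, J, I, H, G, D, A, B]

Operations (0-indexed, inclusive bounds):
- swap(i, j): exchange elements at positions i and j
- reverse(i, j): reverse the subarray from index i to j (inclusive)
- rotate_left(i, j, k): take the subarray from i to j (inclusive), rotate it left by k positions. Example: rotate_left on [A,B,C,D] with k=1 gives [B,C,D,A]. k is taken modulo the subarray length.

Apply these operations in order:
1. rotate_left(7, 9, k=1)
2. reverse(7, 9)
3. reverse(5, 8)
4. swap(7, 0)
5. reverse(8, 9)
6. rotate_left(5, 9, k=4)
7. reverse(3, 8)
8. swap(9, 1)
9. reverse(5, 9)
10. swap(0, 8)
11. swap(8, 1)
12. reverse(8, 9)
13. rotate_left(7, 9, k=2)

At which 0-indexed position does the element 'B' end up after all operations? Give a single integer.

After 1 (rotate_left(7, 9, k=1)): [E, C, F, J, I, H, G, A, B, D]
After 2 (reverse(7, 9)): [E, C, F, J, I, H, G, D, B, A]
After 3 (reverse(5, 8)): [E, C, F, J, I, B, D, G, H, A]
After 4 (swap(7, 0)): [G, C, F, J, I, B, D, E, H, A]
After 5 (reverse(8, 9)): [G, C, F, J, I, B, D, E, A, H]
After 6 (rotate_left(5, 9, k=4)): [G, C, F, J, I, H, B, D, E, A]
After 7 (reverse(3, 8)): [G, C, F, E, D, B, H, I, J, A]
After 8 (swap(9, 1)): [G, A, F, E, D, B, H, I, J, C]
After 9 (reverse(5, 9)): [G, A, F, E, D, C, J, I, H, B]
After 10 (swap(0, 8)): [H, A, F, E, D, C, J, I, G, B]
After 11 (swap(8, 1)): [H, G, F, E, D, C, J, I, A, B]
After 12 (reverse(8, 9)): [H, G, F, E, D, C, J, I, B, A]
After 13 (rotate_left(7, 9, k=2)): [H, G, F, E, D, C, J, A, I, B]

Answer: 9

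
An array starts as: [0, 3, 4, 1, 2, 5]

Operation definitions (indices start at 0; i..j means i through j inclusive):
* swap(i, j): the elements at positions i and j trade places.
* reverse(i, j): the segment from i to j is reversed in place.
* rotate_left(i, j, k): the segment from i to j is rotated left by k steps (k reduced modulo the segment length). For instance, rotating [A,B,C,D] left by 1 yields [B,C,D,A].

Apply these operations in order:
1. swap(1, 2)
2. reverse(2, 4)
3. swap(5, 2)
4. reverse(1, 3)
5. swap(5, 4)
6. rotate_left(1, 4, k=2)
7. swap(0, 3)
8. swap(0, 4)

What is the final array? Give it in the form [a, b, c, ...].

After 1 (swap(1, 2)): [0, 4, 3, 1, 2, 5]
After 2 (reverse(2, 4)): [0, 4, 2, 1, 3, 5]
After 3 (swap(5, 2)): [0, 4, 5, 1, 3, 2]
After 4 (reverse(1, 3)): [0, 1, 5, 4, 3, 2]
After 5 (swap(5, 4)): [0, 1, 5, 4, 2, 3]
After 6 (rotate_left(1, 4, k=2)): [0, 4, 2, 1, 5, 3]
After 7 (swap(0, 3)): [1, 4, 2, 0, 5, 3]
After 8 (swap(0, 4)): [5, 4, 2, 0, 1, 3]

Answer: [5, 4, 2, 0, 1, 3]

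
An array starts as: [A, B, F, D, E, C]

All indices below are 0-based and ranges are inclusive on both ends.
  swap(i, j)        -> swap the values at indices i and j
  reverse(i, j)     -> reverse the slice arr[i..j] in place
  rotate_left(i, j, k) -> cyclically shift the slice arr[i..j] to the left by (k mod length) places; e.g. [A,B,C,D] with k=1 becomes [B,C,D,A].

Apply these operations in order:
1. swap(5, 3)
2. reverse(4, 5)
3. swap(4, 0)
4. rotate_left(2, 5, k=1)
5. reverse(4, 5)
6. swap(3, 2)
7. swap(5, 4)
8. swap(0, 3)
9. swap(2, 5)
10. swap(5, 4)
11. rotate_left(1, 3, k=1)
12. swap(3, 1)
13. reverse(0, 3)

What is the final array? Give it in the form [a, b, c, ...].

Answer: [F, D, B, C, A, E]

Derivation:
After 1 (swap(5, 3)): [A, B, F, C, E, D]
After 2 (reverse(4, 5)): [A, B, F, C, D, E]
After 3 (swap(4, 0)): [D, B, F, C, A, E]
After 4 (rotate_left(2, 5, k=1)): [D, B, C, A, E, F]
After 5 (reverse(4, 5)): [D, B, C, A, F, E]
After 6 (swap(3, 2)): [D, B, A, C, F, E]
After 7 (swap(5, 4)): [D, B, A, C, E, F]
After 8 (swap(0, 3)): [C, B, A, D, E, F]
After 9 (swap(2, 5)): [C, B, F, D, E, A]
After 10 (swap(5, 4)): [C, B, F, D, A, E]
After 11 (rotate_left(1, 3, k=1)): [C, F, D, B, A, E]
After 12 (swap(3, 1)): [C, B, D, F, A, E]
After 13 (reverse(0, 3)): [F, D, B, C, A, E]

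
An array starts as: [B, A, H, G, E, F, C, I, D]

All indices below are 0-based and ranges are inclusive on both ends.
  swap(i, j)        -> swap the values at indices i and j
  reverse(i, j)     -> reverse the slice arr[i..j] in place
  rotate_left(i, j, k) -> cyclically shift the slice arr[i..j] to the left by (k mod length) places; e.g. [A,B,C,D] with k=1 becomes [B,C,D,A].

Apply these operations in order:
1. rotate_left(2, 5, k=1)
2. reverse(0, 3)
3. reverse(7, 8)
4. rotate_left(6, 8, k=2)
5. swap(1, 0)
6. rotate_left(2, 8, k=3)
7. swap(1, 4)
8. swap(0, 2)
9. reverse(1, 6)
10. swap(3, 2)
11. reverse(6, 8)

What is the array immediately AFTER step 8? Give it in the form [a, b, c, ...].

After 1 (rotate_left(2, 5, k=1)): [B, A, G, E, F, H, C, I, D]
After 2 (reverse(0, 3)): [E, G, A, B, F, H, C, I, D]
After 3 (reverse(7, 8)): [E, G, A, B, F, H, C, D, I]
After 4 (rotate_left(6, 8, k=2)): [E, G, A, B, F, H, I, C, D]
After 5 (swap(1, 0)): [G, E, A, B, F, H, I, C, D]
After 6 (rotate_left(2, 8, k=3)): [G, E, H, I, C, D, A, B, F]
After 7 (swap(1, 4)): [G, C, H, I, E, D, A, B, F]
After 8 (swap(0, 2)): [H, C, G, I, E, D, A, B, F]

Answer: [H, C, G, I, E, D, A, B, F]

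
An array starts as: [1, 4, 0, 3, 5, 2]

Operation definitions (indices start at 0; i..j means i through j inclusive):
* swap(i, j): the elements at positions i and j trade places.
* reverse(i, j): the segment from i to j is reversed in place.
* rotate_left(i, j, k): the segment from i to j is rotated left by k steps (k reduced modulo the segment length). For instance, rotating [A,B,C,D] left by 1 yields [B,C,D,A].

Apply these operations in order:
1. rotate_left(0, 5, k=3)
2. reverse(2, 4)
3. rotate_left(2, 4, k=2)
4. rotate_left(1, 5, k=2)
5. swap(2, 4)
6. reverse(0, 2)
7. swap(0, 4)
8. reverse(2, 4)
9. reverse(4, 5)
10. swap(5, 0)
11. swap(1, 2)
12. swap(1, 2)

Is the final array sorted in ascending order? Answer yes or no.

After 1 (rotate_left(0, 5, k=3)): [3, 5, 2, 1, 4, 0]
After 2 (reverse(2, 4)): [3, 5, 4, 1, 2, 0]
After 3 (rotate_left(2, 4, k=2)): [3, 5, 2, 4, 1, 0]
After 4 (rotate_left(1, 5, k=2)): [3, 4, 1, 0, 5, 2]
After 5 (swap(2, 4)): [3, 4, 5, 0, 1, 2]
After 6 (reverse(0, 2)): [5, 4, 3, 0, 1, 2]
After 7 (swap(0, 4)): [1, 4, 3, 0, 5, 2]
After 8 (reverse(2, 4)): [1, 4, 5, 0, 3, 2]
After 9 (reverse(4, 5)): [1, 4, 5, 0, 2, 3]
After 10 (swap(5, 0)): [3, 4, 5, 0, 2, 1]
After 11 (swap(1, 2)): [3, 5, 4, 0, 2, 1]
After 12 (swap(1, 2)): [3, 4, 5, 0, 2, 1]

Answer: no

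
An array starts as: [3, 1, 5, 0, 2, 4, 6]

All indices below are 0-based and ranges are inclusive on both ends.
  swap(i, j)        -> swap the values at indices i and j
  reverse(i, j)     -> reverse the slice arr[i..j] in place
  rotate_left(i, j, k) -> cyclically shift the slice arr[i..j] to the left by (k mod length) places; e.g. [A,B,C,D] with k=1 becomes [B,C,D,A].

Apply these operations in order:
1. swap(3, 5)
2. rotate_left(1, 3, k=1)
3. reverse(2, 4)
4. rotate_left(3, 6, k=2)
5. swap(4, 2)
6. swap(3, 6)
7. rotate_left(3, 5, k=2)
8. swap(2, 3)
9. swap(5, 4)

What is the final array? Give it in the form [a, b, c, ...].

Answer: [3, 5, 1, 6, 2, 4, 0]

Derivation:
After 1 (swap(3, 5)): [3, 1, 5, 4, 2, 0, 6]
After 2 (rotate_left(1, 3, k=1)): [3, 5, 4, 1, 2, 0, 6]
After 3 (reverse(2, 4)): [3, 5, 2, 1, 4, 0, 6]
After 4 (rotate_left(3, 6, k=2)): [3, 5, 2, 0, 6, 1, 4]
After 5 (swap(4, 2)): [3, 5, 6, 0, 2, 1, 4]
After 6 (swap(3, 6)): [3, 5, 6, 4, 2, 1, 0]
After 7 (rotate_left(3, 5, k=2)): [3, 5, 6, 1, 4, 2, 0]
After 8 (swap(2, 3)): [3, 5, 1, 6, 4, 2, 0]
After 9 (swap(5, 4)): [3, 5, 1, 6, 2, 4, 0]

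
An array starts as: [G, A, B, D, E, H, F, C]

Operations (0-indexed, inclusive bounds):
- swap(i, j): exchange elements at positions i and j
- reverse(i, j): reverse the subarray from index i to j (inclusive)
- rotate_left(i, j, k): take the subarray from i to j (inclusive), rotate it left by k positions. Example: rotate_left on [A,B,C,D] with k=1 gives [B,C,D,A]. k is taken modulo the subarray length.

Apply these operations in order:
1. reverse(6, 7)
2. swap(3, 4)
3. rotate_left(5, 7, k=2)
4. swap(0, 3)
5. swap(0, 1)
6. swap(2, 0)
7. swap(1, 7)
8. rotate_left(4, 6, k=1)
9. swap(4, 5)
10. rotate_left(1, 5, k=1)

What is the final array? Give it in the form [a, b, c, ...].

Answer: [B, A, G, H, F, C, D, E]

Derivation:
After 1 (reverse(6, 7)): [G, A, B, D, E, H, C, F]
After 2 (swap(3, 4)): [G, A, B, E, D, H, C, F]
After 3 (rotate_left(5, 7, k=2)): [G, A, B, E, D, F, H, C]
After 4 (swap(0, 3)): [E, A, B, G, D, F, H, C]
After 5 (swap(0, 1)): [A, E, B, G, D, F, H, C]
After 6 (swap(2, 0)): [B, E, A, G, D, F, H, C]
After 7 (swap(1, 7)): [B, C, A, G, D, F, H, E]
After 8 (rotate_left(4, 6, k=1)): [B, C, A, G, F, H, D, E]
After 9 (swap(4, 5)): [B, C, A, G, H, F, D, E]
After 10 (rotate_left(1, 5, k=1)): [B, A, G, H, F, C, D, E]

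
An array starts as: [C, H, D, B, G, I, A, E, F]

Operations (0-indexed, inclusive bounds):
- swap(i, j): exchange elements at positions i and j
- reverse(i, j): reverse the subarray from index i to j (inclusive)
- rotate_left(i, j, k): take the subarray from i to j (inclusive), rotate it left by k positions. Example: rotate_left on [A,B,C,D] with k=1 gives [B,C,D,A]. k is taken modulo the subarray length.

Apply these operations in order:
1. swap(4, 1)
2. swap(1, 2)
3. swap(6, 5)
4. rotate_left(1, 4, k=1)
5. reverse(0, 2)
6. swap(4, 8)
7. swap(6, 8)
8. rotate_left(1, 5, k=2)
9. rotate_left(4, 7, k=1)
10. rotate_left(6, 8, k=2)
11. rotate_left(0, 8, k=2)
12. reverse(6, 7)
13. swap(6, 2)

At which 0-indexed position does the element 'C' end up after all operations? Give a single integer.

After 1 (swap(4, 1)): [C, G, D, B, H, I, A, E, F]
After 2 (swap(1, 2)): [C, D, G, B, H, I, A, E, F]
After 3 (swap(6, 5)): [C, D, G, B, H, A, I, E, F]
After 4 (rotate_left(1, 4, k=1)): [C, G, B, H, D, A, I, E, F]
After 5 (reverse(0, 2)): [B, G, C, H, D, A, I, E, F]
After 6 (swap(4, 8)): [B, G, C, H, F, A, I, E, D]
After 7 (swap(6, 8)): [B, G, C, H, F, A, D, E, I]
After 8 (rotate_left(1, 5, k=2)): [B, H, F, A, G, C, D, E, I]
After 9 (rotate_left(4, 7, k=1)): [B, H, F, A, C, D, E, G, I]
After 10 (rotate_left(6, 8, k=2)): [B, H, F, A, C, D, I, E, G]
After 11 (rotate_left(0, 8, k=2)): [F, A, C, D, I, E, G, B, H]
After 12 (reverse(6, 7)): [F, A, C, D, I, E, B, G, H]
After 13 (swap(6, 2)): [F, A, B, D, I, E, C, G, H]

Answer: 6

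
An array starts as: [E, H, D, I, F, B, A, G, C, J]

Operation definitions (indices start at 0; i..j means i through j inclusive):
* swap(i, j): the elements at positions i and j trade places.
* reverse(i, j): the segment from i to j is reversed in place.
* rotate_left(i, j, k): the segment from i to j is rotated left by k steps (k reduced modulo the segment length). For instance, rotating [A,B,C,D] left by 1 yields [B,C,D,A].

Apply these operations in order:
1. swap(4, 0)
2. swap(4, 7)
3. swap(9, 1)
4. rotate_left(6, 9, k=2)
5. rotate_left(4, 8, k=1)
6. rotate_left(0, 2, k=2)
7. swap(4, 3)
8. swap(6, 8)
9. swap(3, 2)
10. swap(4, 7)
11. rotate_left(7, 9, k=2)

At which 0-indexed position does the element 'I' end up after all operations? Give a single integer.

Answer: 8

Derivation:
After 1 (swap(4, 0)): [F, H, D, I, E, B, A, G, C, J]
After 2 (swap(4, 7)): [F, H, D, I, G, B, A, E, C, J]
After 3 (swap(9, 1)): [F, J, D, I, G, B, A, E, C, H]
After 4 (rotate_left(6, 9, k=2)): [F, J, D, I, G, B, C, H, A, E]
After 5 (rotate_left(4, 8, k=1)): [F, J, D, I, B, C, H, A, G, E]
After 6 (rotate_left(0, 2, k=2)): [D, F, J, I, B, C, H, A, G, E]
After 7 (swap(4, 3)): [D, F, J, B, I, C, H, A, G, E]
After 8 (swap(6, 8)): [D, F, J, B, I, C, G, A, H, E]
After 9 (swap(3, 2)): [D, F, B, J, I, C, G, A, H, E]
After 10 (swap(4, 7)): [D, F, B, J, A, C, G, I, H, E]
After 11 (rotate_left(7, 9, k=2)): [D, F, B, J, A, C, G, E, I, H]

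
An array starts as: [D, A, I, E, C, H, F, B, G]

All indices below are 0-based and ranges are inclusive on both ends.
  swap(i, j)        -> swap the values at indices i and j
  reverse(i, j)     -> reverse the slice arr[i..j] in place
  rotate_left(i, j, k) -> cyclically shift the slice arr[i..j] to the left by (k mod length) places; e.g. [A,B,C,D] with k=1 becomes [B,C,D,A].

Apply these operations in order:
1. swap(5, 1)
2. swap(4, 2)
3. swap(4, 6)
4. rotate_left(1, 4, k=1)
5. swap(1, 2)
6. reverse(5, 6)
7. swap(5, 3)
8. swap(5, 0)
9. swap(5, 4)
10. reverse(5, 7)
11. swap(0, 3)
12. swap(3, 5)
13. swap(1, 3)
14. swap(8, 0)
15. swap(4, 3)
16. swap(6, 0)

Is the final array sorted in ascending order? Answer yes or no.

After 1 (swap(5, 1)): [D, H, I, E, C, A, F, B, G]
After 2 (swap(4, 2)): [D, H, C, E, I, A, F, B, G]
After 3 (swap(4, 6)): [D, H, C, E, F, A, I, B, G]
After 4 (rotate_left(1, 4, k=1)): [D, C, E, F, H, A, I, B, G]
After 5 (swap(1, 2)): [D, E, C, F, H, A, I, B, G]
After 6 (reverse(5, 6)): [D, E, C, F, H, I, A, B, G]
After 7 (swap(5, 3)): [D, E, C, I, H, F, A, B, G]
After 8 (swap(5, 0)): [F, E, C, I, H, D, A, B, G]
After 9 (swap(5, 4)): [F, E, C, I, D, H, A, B, G]
After 10 (reverse(5, 7)): [F, E, C, I, D, B, A, H, G]
After 11 (swap(0, 3)): [I, E, C, F, D, B, A, H, G]
After 12 (swap(3, 5)): [I, E, C, B, D, F, A, H, G]
After 13 (swap(1, 3)): [I, B, C, E, D, F, A, H, G]
After 14 (swap(8, 0)): [G, B, C, E, D, F, A, H, I]
After 15 (swap(4, 3)): [G, B, C, D, E, F, A, H, I]
After 16 (swap(6, 0)): [A, B, C, D, E, F, G, H, I]

Answer: yes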